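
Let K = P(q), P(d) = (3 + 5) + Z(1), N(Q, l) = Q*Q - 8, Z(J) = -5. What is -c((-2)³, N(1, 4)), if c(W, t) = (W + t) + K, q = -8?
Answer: 12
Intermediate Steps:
N(Q, l) = -8 + Q² (N(Q, l) = Q² - 8 = -8 + Q²)
P(d) = 3 (P(d) = (3 + 5) - 5 = 8 - 5 = 3)
K = 3
c(W, t) = 3 + W + t (c(W, t) = (W + t) + 3 = 3 + W + t)
-c((-2)³, N(1, 4)) = -(3 + (-2)³ + (-8 + 1²)) = -(3 - 8 + (-8 + 1)) = -(3 - 8 - 7) = -1*(-12) = 12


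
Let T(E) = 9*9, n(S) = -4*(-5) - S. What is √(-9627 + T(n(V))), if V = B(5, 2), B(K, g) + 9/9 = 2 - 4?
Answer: I*√9546 ≈ 97.704*I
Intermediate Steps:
B(K, g) = -3 (B(K, g) = -1 + (2 - 4) = -1 - 2 = -3)
V = -3
n(S) = 20 - S
T(E) = 81
√(-9627 + T(n(V))) = √(-9627 + 81) = √(-9546) = I*√9546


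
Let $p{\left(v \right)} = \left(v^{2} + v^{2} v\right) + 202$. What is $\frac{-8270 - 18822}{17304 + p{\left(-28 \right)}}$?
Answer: $\frac{13546}{1831} \approx 7.3981$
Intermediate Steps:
$p{\left(v \right)} = 202 + v^{2} + v^{3}$ ($p{\left(v \right)} = \left(v^{2} + v^{3}\right) + 202 = 202 + v^{2} + v^{3}$)
$\frac{-8270 - 18822}{17304 + p{\left(-28 \right)}} = \frac{-8270 - 18822}{17304 + \left(202 + \left(-28\right)^{2} + \left(-28\right)^{3}\right)} = - \frac{27092}{17304 + \left(202 + 784 - 21952\right)} = - \frac{27092}{17304 - 20966} = - \frac{27092}{-3662} = \left(-27092\right) \left(- \frac{1}{3662}\right) = \frac{13546}{1831}$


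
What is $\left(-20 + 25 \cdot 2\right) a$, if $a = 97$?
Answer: $2910$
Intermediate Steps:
$\left(-20 + 25 \cdot 2\right) a = \left(-20 + 25 \cdot 2\right) 97 = \left(-20 + 50\right) 97 = 30 \cdot 97 = 2910$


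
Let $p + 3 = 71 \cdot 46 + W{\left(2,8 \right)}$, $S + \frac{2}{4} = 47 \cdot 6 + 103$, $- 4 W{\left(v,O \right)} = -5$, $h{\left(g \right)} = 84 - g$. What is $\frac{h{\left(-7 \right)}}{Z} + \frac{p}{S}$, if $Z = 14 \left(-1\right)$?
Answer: $\frac{1530}{769} \approx 1.9896$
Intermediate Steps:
$W{\left(v,O \right)} = \frac{5}{4}$ ($W{\left(v,O \right)} = \left(- \frac{1}{4}\right) \left(-5\right) = \frac{5}{4}$)
$S = \frac{769}{2}$ ($S = - \frac{1}{2} + \left(47 \cdot 6 + 103\right) = - \frac{1}{2} + \left(282 + 103\right) = - \frac{1}{2} + 385 = \frac{769}{2} \approx 384.5$)
$Z = -14$
$p = \frac{13057}{4}$ ($p = -3 + \left(71 \cdot 46 + \frac{5}{4}\right) = -3 + \left(3266 + \frac{5}{4}\right) = -3 + \frac{13069}{4} = \frac{13057}{4} \approx 3264.3$)
$\frac{h{\left(-7 \right)}}{Z} + \frac{p}{S} = \frac{84 - -7}{-14} + \frac{13057}{4 \cdot \frac{769}{2}} = \left(84 + 7\right) \left(- \frac{1}{14}\right) + \frac{13057}{4} \cdot \frac{2}{769} = 91 \left(- \frac{1}{14}\right) + \frac{13057}{1538} = - \frac{13}{2} + \frac{13057}{1538} = \frac{1530}{769}$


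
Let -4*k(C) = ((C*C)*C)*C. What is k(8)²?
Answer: 1048576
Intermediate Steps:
k(C) = -C⁴/4 (k(C) = -(C*C)*C*C/4 = -C²*C*C/4 = -C³*C/4 = -C⁴/4)
k(8)² = (-¼*8⁴)² = (-¼*4096)² = (-1024)² = 1048576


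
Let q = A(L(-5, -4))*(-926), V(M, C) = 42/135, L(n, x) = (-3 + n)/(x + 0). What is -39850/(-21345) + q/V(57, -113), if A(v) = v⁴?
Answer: -1423058050/29883 ≈ -47621.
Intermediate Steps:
L(n, x) = (-3 + n)/x
V(M, C) = 14/45 (V(M, C) = 42*(1/135) = 14/45)
q = -14816 (q = ((-3 - 5)/(-4))⁴*(-926) = (-¼*(-8))⁴*(-926) = 2⁴*(-926) = 16*(-926) = -14816)
-39850/(-21345) + q/V(57, -113) = -39850/(-21345) - 14816/14/45 = -39850*(-1/21345) - 14816*45/14 = 7970/4269 - 333360/7 = -1423058050/29883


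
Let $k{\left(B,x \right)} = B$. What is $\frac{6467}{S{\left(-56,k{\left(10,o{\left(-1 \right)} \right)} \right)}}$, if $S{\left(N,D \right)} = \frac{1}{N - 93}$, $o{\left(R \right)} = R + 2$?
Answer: $-963583$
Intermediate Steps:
$o{\left(R \right)} = 2 + R$
$S{\left(N,D \right)} = \frac{1}{-93 + N}$
$\frac{6467}{S{\left(-56,k{\left(10,o{\left(-1 \right)} \right)} \right)}} = \frac{6467}{\frac{1}{-93 - 56}} = \frac{6467}{\frac{1}{-149}} = \frac{6467}{- \frac{1}{149}} = 6467 \left(-149\right) = -963583$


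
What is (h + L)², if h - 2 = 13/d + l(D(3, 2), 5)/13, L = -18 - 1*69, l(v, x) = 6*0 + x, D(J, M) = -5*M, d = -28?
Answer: 959078961/132496 ≈ 7238.5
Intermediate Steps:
l(v, x) = x (l(v, x) = 0 + x = x)
L = -87 (L = -18 - 69 = -87)
h = 699/364 (h = 2 + (13/(-28) + 5/13) = 2 + (13*(-1/28) + 5*(1/13)) = 2 + (-13/28 + 5/13) = 2 - 29/364 = 699/364 ≈ 1.9203)
(h + L)² = (699/364 - 87)² = (-30969/364)² = 959078961/132496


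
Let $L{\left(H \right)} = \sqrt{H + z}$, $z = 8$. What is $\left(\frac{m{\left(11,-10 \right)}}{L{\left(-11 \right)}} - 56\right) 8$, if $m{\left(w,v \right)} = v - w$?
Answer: $-448 + 56 i \sqrt{3} \approx -448.0 + 96.995 i$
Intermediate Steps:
$L{\left(H \right)} = \sqrt{8 + H}$ ($L{\left(H \right)} = \sqrt{H + 8} = \sqrt{8 + H}$)
$\left(\frac{m{\left(11,-10 \right)}}{L{\left(-11 \right)}} - 56\right) 8 = \left(\frac{-10 - 11}{\sqrt{8 - 11}} - 56\right) 8 = \left(\frac{-10 - 11}{\sqrt{-3}} - 56\right) 8 = \left(- \frac{21}{i \sqrt{3}} - 56\right) 8 = \left(- 21 \left(- \frac{i \sqrt{3}}{3}\right) - 56\right) 8 = \left(7 i \sqrt{3} - 56\right) 8 = \left(-56 + 7 i \sqrt{3}\right) 8 = -448 + 56 i \sqrt{3}$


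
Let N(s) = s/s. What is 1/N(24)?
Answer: 1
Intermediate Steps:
N(s) = 1
1/N(24) = 1/1 = 1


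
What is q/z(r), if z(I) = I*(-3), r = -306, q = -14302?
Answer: -7151/459 ≈ -15.580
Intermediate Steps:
z(I) = -3*I
q/z(r) = -14302/((-3*(-306))) = -14302/918 = -14302*1/918 = -7151/459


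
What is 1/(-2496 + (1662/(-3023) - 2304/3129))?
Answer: -3152989/7873915674 ≈ -0.00040043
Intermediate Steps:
1/(-2496 + (1662/(-3023) - 2304/3129)) = 1/(-2496 + (1662*(-1/3023) - 2304*1/3129)) = 1/(-2496 + (-1662/3023 - 768/1043)) = 1/(-2496 - 4055130/3152989) = 1/(-7873915674/3152989) = -3152989/7873915674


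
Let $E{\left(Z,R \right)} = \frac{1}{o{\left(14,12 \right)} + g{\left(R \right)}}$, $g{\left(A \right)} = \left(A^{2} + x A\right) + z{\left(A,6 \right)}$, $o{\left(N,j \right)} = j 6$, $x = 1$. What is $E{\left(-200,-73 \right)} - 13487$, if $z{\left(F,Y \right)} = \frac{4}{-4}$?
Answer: $- \frac{71845248}{5327} \approx -13487.0$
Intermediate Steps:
$z{\left(F,Y \right)} = -1$ ($z{\left(F,Y \right)} = 4 \left(- \frac{1}{4}\right) = -1$)
$o{\left(N,j \right)} = 6 j$
$g{\left(A \right)} = -1 + A + A^{2}$ ($g{\left(A \right)} = \left(A^{2} + 1 A\right) - 1 = \left(A^{2} + A\right) - 1 = \left(A + A^{2}\right) - 1 = -1 + A + A^{2}$)
$E{\left(Z,R \right)} = \frac{1}{71 + R + R^{2}}$ ($E{\left(Z,R \right)} = \frac{1}{6 \cdot 12 + \left(-1 + R + R^{2}\right)} = \frac{1}{72 + \left(-1 + R + R^{2}\right)} = \frac{1}{71 + R + R^{2}}$)
$E{\left(-200,-73 \right)} - 13487 = \frac{1}{71 - 73 + \left(-73\right)^{2}} - 13487 = \frac{1}{71 - 73 + 5329} + \left(-15176 + 1689\right) = \frac{1}{5327} - 13487 = - \frac{71845248}{5327}$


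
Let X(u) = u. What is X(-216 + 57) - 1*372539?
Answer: -372698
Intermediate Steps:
X(-216 + 57) - 1*372539 = (-216 + 57) - 1*372539 = -159 - 372539 = -372698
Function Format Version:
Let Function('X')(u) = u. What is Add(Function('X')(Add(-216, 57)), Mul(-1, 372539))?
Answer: -372698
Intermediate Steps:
Add(Function('X')(Add(-216, 57)), Mul(-1, 372539)) = Add(Add(-216, 57), Mul(-1, 372539)) = Add(-159, -372539) = -372698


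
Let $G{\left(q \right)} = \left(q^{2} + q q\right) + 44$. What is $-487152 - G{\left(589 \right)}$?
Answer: $-1181038$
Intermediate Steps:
$G{\left(q \right)} = 44 + 2 q^{2}$ ($G{\left(q \right)} = \left(q^{2} + q^{2}\right) + 44 = 2 q^{2} + 44 = 44 + 2 q^{2}$)
$-487152 - G{\left(589 \right)} = -487152 - \left(44 + 2 \cdot 589^{2}\right) = -487152 - \left(44 + 2 \cdot 346921\right) = -487152 - \left(44 + 693842\right) = -487152 - 693886 = -1181038$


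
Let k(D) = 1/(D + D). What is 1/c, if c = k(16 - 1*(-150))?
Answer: 332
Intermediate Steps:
k(D) = 1/(2*D)
c = 1/332 (c = 1/(2*(16 - 1*(-150))) = 1/(2*(16 + 150)) = (½)/166 = (½)*(1/166) = 1/332 ≈ 0.0030120)
1/c = 1/(1/332) = 332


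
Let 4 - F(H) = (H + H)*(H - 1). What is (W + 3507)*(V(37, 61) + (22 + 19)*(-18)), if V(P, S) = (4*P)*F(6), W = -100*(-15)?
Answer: -45193182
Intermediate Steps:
W = 1500
F(H) = 4 - 2*H*(-1 + H) (F(H) = 4 - (H + H)*(H - 1) = 4 - 2*H*(-1 + H))
V(P, S) = -224*P (V(P, S) = (4*P)*(4 - 2*6² + 2*6) = (4*P)*(4 - 2*36 + 12) = (4*P)*(4 - 72 + 12) = (4*P)*(-56) = -224*P)
(W + 3507)*(V(37, 61) + (22 + 19)*(-18)) = (1500 + 3507)*(-224*37 + (22 + 19)*(-18)) = 5007*(-8288 + 41*(-18)) = 5007*(-8288 - 738) = 5007*(-9026) = -45193182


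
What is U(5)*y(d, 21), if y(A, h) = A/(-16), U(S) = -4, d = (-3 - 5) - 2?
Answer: -5/2 ≈ -2.5000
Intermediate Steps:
d = -10 (d = -8 - 2 = -10)
y(A, h) = -A/16 (y(A, h) = A*(-1/16) = -A/16)
U(5)*y(d, 21) = -(-1)*(-10)/4 = -4*5/8 = -5/2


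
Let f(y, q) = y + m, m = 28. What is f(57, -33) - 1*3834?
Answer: -3749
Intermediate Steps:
f(y, q) = 28 + y (f(y, q) = y + 28 = 28 + y)
f(57, -33) - 1*3834 = (28 + 57) - 1*3834 = 85 - 3834 = -3749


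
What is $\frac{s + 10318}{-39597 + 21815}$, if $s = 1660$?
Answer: $- \frac{5989}{8891} \approx -0.6736$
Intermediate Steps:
$\frac{s + 10318}{-39597 + 21815} = \frac{1660 + 10318}{-39597 + 21815} = \frac{11978}{-17782} = 11978 \left(- \frac{1}{17782}\right) = - \frac{5989}{8891}$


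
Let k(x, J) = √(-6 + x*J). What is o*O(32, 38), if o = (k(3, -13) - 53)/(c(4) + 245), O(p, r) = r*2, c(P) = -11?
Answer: -2014/117 + 38*I*√5/39 ≈ -17.214 + 2.1787*I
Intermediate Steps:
O(p, r) = 2*r
k(x, J) = √(-6 + J*x)
o = -53/234 + I*√5/78 (o = (√(-6 - 13*3) - 53)/(-11 + 245) = (√(-6 - 39) - 53)/234 = (√(-45) - 53)*(1/234) = (3*I*√5 - 53)*(1/234) = (-53 + 3*I*√5)*(1/234) = -53/234 + I*√5/78 ≈ -0.2265 + 0.028668*I)
o*O(32, 38) = (-53/234 + I*√5/78)*(2*38) = (-53/234 + I*√5/78)*76 = -2014/117 + 38*I*√5/39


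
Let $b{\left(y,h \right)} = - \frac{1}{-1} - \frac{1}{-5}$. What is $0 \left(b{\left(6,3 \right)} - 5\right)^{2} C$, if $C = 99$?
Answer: $0$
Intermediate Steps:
$b{\left(y,h \right)} = \frac{6}{5}$ ($b{\left(y,h \right)} = \left(-1\right) \left(-1\right) - - \frac{1}{5} = 1 + \frac{1}{5} = \frac{6}{5}$)
$0 \left(b{\left(6,3 \right)} - 5\right)^{2} C = 0 \left(\frac{6}{5} - 5\right)^{2} \cdot 99 = 0 \left(- \frac{19}{5}\right)^{2} \cdot 99 = 0 \cdot \frac{361}{25} \cdot 99 = 0 \cdot 99 = 0$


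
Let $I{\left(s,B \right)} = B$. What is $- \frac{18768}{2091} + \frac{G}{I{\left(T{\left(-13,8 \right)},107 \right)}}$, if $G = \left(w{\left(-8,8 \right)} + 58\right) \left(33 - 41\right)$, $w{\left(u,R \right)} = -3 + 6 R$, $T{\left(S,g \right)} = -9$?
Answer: $- \frac{73160}{4387} \approx -16.677$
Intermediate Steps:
$G = -824$ ($G = \left(\left(-3 + 6 \cdot 8\right) + 58\right) \left(33 - 41\right) = \left(\left(-3 + 48\right) + 58\right) \left(-8\right) = \left(45 + 58\right) \left(-8\right) = 103 \left(-8\right) = -824$)
$- \frac{18768}{2091} + \frac{G}{I{\left(T{\left(-13,8 \right)},107 \right)}} = - \frac{18768}{2091} - \frac{824}{107} = \left(-18768\right) \frac{1}{2091} - \frac{824}{107} = - \frac{368}{41} - \frac{824}{107} = - \frac{73160}{4387}$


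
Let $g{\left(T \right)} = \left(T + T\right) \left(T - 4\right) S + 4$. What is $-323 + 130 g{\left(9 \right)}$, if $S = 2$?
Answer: $23597$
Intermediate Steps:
$g{\left(T \right)} = 4 + 4 T \left(-4 + T\right)$ ($g{\left(T \right)} = \left(T + T\right) \left(T - 4\right) 2 + 4 = 2 T \left(-4 + T\right) 2 + 4 = 4 T \left(-4 + T\right) + 4 = 4 + 4 T \left(-4 + T\right)$)
$-323 + 130 g{\left(9 \right)} = -323 + 130 \left(4 - 144 + 4 \cdot 9^{2}\right) = -323 + 130 \left(4 - 144 + 4 \cdot 81\right) = -323 + 130 \left(4 - 144 + 324\right) = -323 + 130 \cdot 184 = -323 + 23920 = 23597$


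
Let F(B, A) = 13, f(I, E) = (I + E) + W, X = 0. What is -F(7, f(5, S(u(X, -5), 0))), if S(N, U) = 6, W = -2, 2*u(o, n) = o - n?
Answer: -13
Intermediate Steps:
u(o, n) = o/2 - n/2 (u(o, n) = (o - n)/2 = o/2 - n/2)
f(I, E) = -2 + E + I (f(I, E) = (I + E) - 2 = (E + I) - 2 = -2 + E + I)
-F(7, f(5, S(u(X, -5), 0))) = -1*13 = -13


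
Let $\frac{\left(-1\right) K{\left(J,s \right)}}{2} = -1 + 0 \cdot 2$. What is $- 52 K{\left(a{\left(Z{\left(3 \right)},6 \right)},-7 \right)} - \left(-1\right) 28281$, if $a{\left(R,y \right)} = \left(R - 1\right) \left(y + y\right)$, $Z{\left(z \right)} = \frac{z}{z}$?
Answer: $28177$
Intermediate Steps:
$Z{\left(z \right)} = 1$
$a{\left(R,y \right)} = 2 y \left(-1 + R\right)$ ($a{\left(R,y \right)} = \left(-1 + R\right) 2 y = 2 y \left(-1 + R\right)$)
$K{\left(J,s \right)} = 2$ ($K{\left(J,s \right)} = - 2 \left(-1 + 0 \cdot 2\right) = - 2 \left(-1 + 0\right) = \left(-2\right) \left(-1\right) = 2$)
$- 52 K{\left(a{\left(Z{\left(3 \right)},6 \right)},-7 \right)} - \left(-1\right) 28281 = \left(-52\right) 2 - \left(-1\right) 28281 = -104 - -28281 = -104 + 28281 = 28177$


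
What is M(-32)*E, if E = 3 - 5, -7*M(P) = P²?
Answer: 2048/7 ≈ 292.57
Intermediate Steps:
M(P) = -P²/7
E = -2
M(-32)*E = -⅐*(-32)²*(-2) = -⅐*1024*(-2) = -1024/7*(-2) = 2048/7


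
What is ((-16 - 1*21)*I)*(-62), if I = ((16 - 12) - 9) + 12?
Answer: 16058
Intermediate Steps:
I = 7 (I = (4 - 9) + 12 = -5 + 12 = 7)
((-16 - 1*21)*I)*(-62) = ((-16 - 1*21)*7)*(-62) = ((-16 - 21)*7)*(-62) = -37*7*(-62) = -259*(-62) = 16058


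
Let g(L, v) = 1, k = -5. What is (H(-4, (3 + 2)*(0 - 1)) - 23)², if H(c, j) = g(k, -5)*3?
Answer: 400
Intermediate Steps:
H(c, j) = 3 (H(c, j) = 1*3 = 3)
(H(-4, (3 + 2)*(0 - 1)) - 23)² = (3 - 23)² = (-20)² = 400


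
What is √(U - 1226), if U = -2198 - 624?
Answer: 4*I*√253 ≈ 63.624*I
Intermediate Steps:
U = -2822
√(U - 1226) = √(-2822 - 1226) = √(-4048) = 4*I*√253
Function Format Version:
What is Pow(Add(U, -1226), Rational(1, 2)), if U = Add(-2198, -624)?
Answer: Mul(4, I, Pow(253, Rational(1, 2))) ≈ Mul(63.624, I)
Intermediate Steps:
U = -2822
Pow(Add(U, -1226), Rational(1, 2)) = Pow(Add(-2822, -1226), Rational(1, 2)) = Pow(-4048, Rational(1, 2)) = Mul(4, I, Pow(253, Rational(1, 2)))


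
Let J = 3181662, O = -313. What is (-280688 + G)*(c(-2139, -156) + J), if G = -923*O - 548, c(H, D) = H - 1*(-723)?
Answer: 24370225098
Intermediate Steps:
c(H, D) = 723 + H (c(H, D) = H + 723 = 723 + H)
G = 288351 (G = -923*(-313) - 548 = 288899 - 548 = 288351)
(-280688 + G)*(c(-2139, -156) + J) = (-280688 + 288351)*((723 - 2139) + 3181662) = 7663*(-1416 + 3181662) = 7663*3180246 = 24370225098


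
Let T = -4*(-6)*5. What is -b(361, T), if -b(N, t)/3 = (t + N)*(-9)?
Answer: -12987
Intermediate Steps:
T = 120 (T = 24*5 = 120)
b(N, t) = 27*N + 27*t (b(N, t) = -3*(t + N)*(-9) = -3*(N + t)*(-9) = -3*(-9*N - 9*t) = 27*N + 27*t)
-b(361, T) = -(27*361 + 27*120) = -(9747 + 3240) = -1*12987 = -12987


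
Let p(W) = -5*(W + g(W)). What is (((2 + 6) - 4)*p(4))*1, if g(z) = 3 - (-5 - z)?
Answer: -320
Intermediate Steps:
g(z) = 8 + z (g(z) = 3 + (5 + z) = 8 + z)
p(W) = -40 - 10*W (p(W) = -5*(W + (8 + W)) = -5*(8 + 2*W) = -40 - 10*W)
(((2 + 6) - 4)*p(4))*1 = (((2 + 6) - 4)*(-40 - 10*4))*1 = ((8 - 4)*(-40 - 40))*1 = (4*(-80))*1 = -320*1 = -320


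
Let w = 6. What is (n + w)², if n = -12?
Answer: 36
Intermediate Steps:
(n + w)² = (-12 + 6)² = (-6)² = 36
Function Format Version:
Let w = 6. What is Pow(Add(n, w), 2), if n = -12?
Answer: 36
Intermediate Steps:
Pow(Add(n, w), 2) = Pow(Add(-12, 6), 2) = Pow(-6, 2) = 36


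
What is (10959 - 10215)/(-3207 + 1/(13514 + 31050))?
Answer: -33155616/142916747 ≈ -0.23199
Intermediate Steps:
(10959 - 10215)/(-3207 + 1/(13514 + 31050)) = 744/(-3207 + 1/44564) = 744/(-142916747/44564) = 744*(-44564/142916747) = -33155616/142916747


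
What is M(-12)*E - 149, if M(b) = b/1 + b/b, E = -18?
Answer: 49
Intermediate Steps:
M(b) = 1 + b (M(b) = b*1 + 1 = b + 1 = 1 + b)
M(-12)*E - 149 = (1 - 12)*(-18) - 149 = -11*(-18) - 149 = 198 - 149 = 49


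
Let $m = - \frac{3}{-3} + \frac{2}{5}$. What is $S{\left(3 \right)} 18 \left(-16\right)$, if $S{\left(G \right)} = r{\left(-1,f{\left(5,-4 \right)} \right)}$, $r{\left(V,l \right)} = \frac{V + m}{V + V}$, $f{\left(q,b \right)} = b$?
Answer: $\frac{288}{5} \approx 57.6$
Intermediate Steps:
$m = \frac{7}{5}$ ($m = \left(-3\right) \left(- \frac{1}{3}\right) + 2 \cdot \frac{1}{5} = 1 + \frac{2}{5} = \frac{7}{5} \approx 1.4$)
$r{\left(V,l \right)} = \frac{\frac{7}{5} + V}{2 V}$ ($r{\left(V,l \right)} = \frac{V + \frac{7}{5}}{V + V} = \frac{\frac{7}{5} + V}{2 V}$)
$S{\left(G \right)} = - \frac{1}{5}$ ($S{\left(G \right)} = \frac{7 + 5 \left(-1\right)}{10 \left(-1\right)} = \frac{1}{10} \left(-1\right) \left(7 - 5\right) = \frac{1}{10} \left(-1\right) 2 = - \frac{1}{5}$)
$S{\left(3 \right)} 18 \left(-16\right) = \left(- \frac{1}{5}\right) 18 \left(-16\right) = \left(- \frac{18}{5}\right) \left(-16\right) = \frac{288}{5}$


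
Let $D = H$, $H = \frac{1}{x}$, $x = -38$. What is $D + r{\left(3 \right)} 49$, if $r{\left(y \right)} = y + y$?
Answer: $\frac{11171}{38} \approx 293.97$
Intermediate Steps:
$r{\left(y \right)} = 2 y$
$H = - \frac{1}{38}$ ($H = \frac{1}{-38} = - \frac{1}{38} \approx -0.026316$)
$D = - \frac{1}{38} \approx -0.026316$
$D + r{\left(3 \right)} 49 = - \frac{1}{38} + 2 \cdot 3 \cdot 49 = - \frac{1}{38} + 6 \cdot 49 = - \frac{1}{38} + 294 = \frac{11171}{38}$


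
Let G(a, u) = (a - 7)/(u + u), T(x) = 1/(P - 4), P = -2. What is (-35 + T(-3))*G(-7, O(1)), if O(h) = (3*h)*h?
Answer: 1477/18 ≈ 82.056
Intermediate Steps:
T(x) = -⅙ (T(x) = 1/(-2 - 4) = 1/(-6) = -⅙)
O(h) = 3*h²
G(a, u) = (-7 + a)/(2*u) (G(a, u) = (-7 + a)/((2*u)) = (-7 + a)*(1/(2*u)) = (-7 + a)/(2*u))
(-35 + T(-3))*G(-7, O(1)) = (-35 - ⅙)*((-7 - 7)/(2*((3*1²)))) = -211*(-14)/(12*(3*1)) = -211*(-14)/(12*3) = -211/6*(-7/3) = 1477/18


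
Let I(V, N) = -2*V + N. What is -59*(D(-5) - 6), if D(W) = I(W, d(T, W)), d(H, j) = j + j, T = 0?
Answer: 354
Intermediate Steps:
d(H, j) = 2*j
I(V, N) = N - 2*V
D(W) = 0 (D(W) = 2*W - 2*W = 0)
-59*(D(-5) - 6) = -59*(0 - 6) = -59*(-6) = 354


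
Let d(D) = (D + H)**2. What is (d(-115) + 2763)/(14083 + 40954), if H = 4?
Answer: 15084/55037 ≈ 0.27407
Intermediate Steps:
d(D) = (4 + D)**2 (d(D) = (D + 4)**2 = (4 + D)**2)
(d(-115) + 2763)/(14083 + 40954) = ((4 - 115)**2 + 2763)/(14083 + 40954) = ((-111)**2 + 2763)/55037 = (12321 + 2763)*(1/55037) = 15084*(1/55037) = 15084/55037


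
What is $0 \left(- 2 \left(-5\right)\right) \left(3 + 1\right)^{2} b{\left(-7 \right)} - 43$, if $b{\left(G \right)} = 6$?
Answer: $-43$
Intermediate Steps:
$0 \left(- 2 \left(-5\right)\right) \left(3 + 1\right)^{2} b{\left(-7 \right)} - 43 = 0 \left(- 2 \left(-5\right)\right) \left(3 + 1\right)^{2} \cdot 6 - 43 = 0 \left(\left(-1\right) \left(-10\right)\right) 4^{2} \cdot 6 - 43 = 0 \cdot 10 \cdot 16 \cdot 6 - 43 = 0 \cdot 16 \cdot 6 - 43 = 0 \cdot 6 - 43 = 0 - 43 = -43$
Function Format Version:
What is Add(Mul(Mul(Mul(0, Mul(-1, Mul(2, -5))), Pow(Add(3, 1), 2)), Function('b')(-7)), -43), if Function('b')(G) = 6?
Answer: -43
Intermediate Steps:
Add(Mul(Mul(Mul(0, Mul(-1, Mul(2, -5))), Pow(Add(3, 1), 2)), Function('b')(-7)), -43) = Add(Mul(Mul(Mul(0, Mul(-1, Mul(2, -5))), Pow(Add(3, 1), 2)), 6), -43) = Add(Mul(Mul(Mul(0, Mul(-1, -10)), Pow(4, 2)), 6), -43) = Add(Mul(Mul(Mul(0, 10), 16), 6), -43) = Add(Mul(Mul(0, 16), 6), -43) = Add(Mul(0, 6), -43) = Add(0, -43) = -43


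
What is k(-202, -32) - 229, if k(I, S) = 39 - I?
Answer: 12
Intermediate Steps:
k(-202, -32) - 229 = (39 - 1*(-202)) - 229 = (39 + 202) - 229 = 241 - 229 = 12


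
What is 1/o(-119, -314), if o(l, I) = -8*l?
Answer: 1/952 ≈ 0.0010504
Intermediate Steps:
1/o(-119, -314) = 1/(-8*(-119)) = 1/952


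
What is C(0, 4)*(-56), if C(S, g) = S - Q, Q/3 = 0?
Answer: 0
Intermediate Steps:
Q = 0 (Q = 3*0 = 0)
C(S, g) = S (C(S, g) = S - 1*0 = S + 0 = S)
C(0, 4)*(-56) = 0*(-56) = 0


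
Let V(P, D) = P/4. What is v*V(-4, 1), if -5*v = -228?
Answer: -228/5 ≈ -45.600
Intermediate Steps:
v = 228/5 (v = -1/5*(-228) = 228/5 ≈ 45.600)
V(P, D) = P/4 (V(P, D) = P*(1/4) = P/4)
v*V(-4, 1) = 228*((1/4)*(-4))/5 = (228/5)*(-1) = -228/5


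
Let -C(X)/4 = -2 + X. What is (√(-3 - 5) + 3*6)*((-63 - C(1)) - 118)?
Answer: -3330 - 370*I*√2 ≈ -3330.0 - 523.26*I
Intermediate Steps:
C(X) = 8 - 4*X (C(X) = -4*(-2 + X) = 8 - 4*X)
(√(-3 - 5) + 3*6)*((-63 - C(1)) - 118) = (√(-3 - 5) + 3*6)*((-63 - (8 - 4*1)) - 118) = (√(-8) + 18)*((-63 - (8 - 4)) - 118) = (2*I*√2 + 18)*((-63 - 1*4) - 118) = (18 + 2*I*√2)*((-63 - 4) - 118) = (18 + 2*I*√2)*(-67 - 118) = (18 + 2*I*√2)*(-185) = -3330 - 370*I*√2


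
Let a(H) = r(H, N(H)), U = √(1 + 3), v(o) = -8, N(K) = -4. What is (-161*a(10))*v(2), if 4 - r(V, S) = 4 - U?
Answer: 2576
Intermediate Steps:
U = 2 (U = √4 = 2)
r(V, S) = 2 (r(V, S) = 4 - (4 - 1*2) = 4 - (4 - 2) = 4 - 1*2 = 4 - 2 = 2)
a(H) = 2
(-161*a(10))*v(2) = -161*2*(-8) = -322*(-8) = 2576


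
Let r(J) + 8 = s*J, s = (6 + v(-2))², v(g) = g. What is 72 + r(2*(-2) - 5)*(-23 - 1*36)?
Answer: 9040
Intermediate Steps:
s = 16 (s = (6 - 2)² = 4² = 16)
r(J) = -8 + 16*J
72 + r(2*(-2) - 5)*(-23 - 1*36) = 72 + (-8 + 16*(2*(-2) - 5))*(-23 - 1*36) = 72 + (-8 + 16*(-4 - 5))*(-23 - 36) = 72 + (-8 + 16*(-9))*(-59) = 72 + (-8 - 144)*(-59) = 72 - 152*(-59) = 72 + 8968 = 9040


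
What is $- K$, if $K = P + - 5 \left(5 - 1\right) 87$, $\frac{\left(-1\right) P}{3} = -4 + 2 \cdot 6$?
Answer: $1764$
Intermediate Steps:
$P = -24$ ($P = - 3 \left(-4 + 2 \cdot 6\right) = - 3 \left(-4 + 12\right) = \left(-3\right) 8 = -24$)
$K = -1764$ ($K = -24 + - 5 \left(5 - 1\right) 87 = -24 + \left(-5\right) 4 \cdot 87 = -24 - 1740 = -1764$)
$- K = \left(-1\right) \left(-1764\right) = 1764$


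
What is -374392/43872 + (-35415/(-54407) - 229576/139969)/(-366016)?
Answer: -32610927749315803381/3821414654557687488 ≈ -8.5337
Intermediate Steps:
-374392/43872 + (-35415/(-54407) - 229576/139969)/(-366016) = -374392*1/43872 + (-35415*(-1/54407) - 229576*1/139969)*(-1/366016) = -46799/5484 + (35415/54407 - 229576/139969)*(-1/366016) = -46799/5484 - 7533539297/7615293383*(-1/366016) = -46799/5484 + 7533539297/2787319222872128 = -32610927749315803381/3821414654557687488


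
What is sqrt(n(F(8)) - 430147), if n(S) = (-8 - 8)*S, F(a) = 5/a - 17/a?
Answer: I*sqrt(430123) ≈ 655.84*I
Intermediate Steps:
F(a) = -12/a
n(S) = -16*S
sqrt(n(F(8)) - 430147) = sqrt(-(-192)/8 - 430147) = sqrt(-16*(-3/2) - 430147) = sqrt(24 - 430147) = sqrt(-430123) = I*sqrt(430123)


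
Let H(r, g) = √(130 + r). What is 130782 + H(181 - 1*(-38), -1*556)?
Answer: 130782 + √349 ≈ 1.3080e+5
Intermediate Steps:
130782 + H(181 - 1*(-38), -1*556) = 130782 + √(130 + (181 - 1*(-38))) = 130782 + √(130 + (181 + 38)) = 130782 + √(130 + 219) = 130782 + √349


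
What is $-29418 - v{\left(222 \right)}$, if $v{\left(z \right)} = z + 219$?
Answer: $-29859$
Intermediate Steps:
$v{\left(z \right)} = 219 + z$
$-29418 - v{\left(222 \right)} = -29418 - \left(219 + 222\right) = -29418 - 441 = -29859$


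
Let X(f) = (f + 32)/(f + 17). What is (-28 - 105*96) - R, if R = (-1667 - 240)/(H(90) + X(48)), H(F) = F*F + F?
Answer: -1076335697/106486 ≈ -10108.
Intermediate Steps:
X(f) = (32 + f)/(17 + f)
H(F) = F + F**2 (H(F) = F**2 + F = F + F**2)
R = -24791/106486 (R = (-1667 - 240)/(90*(1 + 90) + (32 + 48)/(17 + 48)) = -1907/(90*91 + 80/65) = -1907/(8190 + (1/65)*80) = -1907/(8190 + 16/13) = -1907/106486/13 = -1907*13/106486 = -24791/106486 ≈ -0.23281)
(-28 - 105*96) - R = (-28 - 105*96) - 1*(-24791/106486) = (-28 - 10080) + 24791/106486 = -10108 + 24791/106486 = -1076335697/106486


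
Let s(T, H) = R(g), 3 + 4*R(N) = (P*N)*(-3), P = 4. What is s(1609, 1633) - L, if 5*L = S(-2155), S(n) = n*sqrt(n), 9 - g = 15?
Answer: 69/4 + 431*I*sqrt(2155) ≈ 17.25 + 20008.0*I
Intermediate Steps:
g = -6 (g = 9 - 1*15 = 9 - 15 = -6)
R(N) = -3/4 - 3*N (R(N) = -3/4 + ((4*N)*(-3))/4 = -3/4 + (-12*N)/4 = -3/4 - 3*N)
S(n) = n**(3/2)
s(T, H) = 69/4 (s(T, H) = -3/4 - 3*(-6) = -3/4 + 18 = 69/4)
L = -431*I*sqrt(2155) (L = (-2155)**(3/2)/5 = (-2155*I*sqrt(2155))/5 = -431*I*sqrt(2155) ≈ -20008.0*I)
s(1609, 1633) - L = 69/4 - (-431)*I*sqrt(2155) = 69/4 + 431*I*sqrt(2155)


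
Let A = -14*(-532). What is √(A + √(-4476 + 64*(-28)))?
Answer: √(7448 + 2*I*√1567) ≈ 86.303 + 0.4587*I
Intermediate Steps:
A = 7448
√(A + √(-4476 + 64*(-28))) = √(7448 + √(-4476 + 64*(-28))) = √(7448 + √(-4476 - 1792)) = √(7448 + √(-6268)) = √(7448 + 2*I*√1567)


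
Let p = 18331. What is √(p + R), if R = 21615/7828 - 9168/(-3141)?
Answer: √307932631518302151/4097958 ≈ 135.41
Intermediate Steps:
R = 46553273/8195916 (R = 21615*(1/7828) - 9168*(-1/3141) = 21615/7828 + 3056/1047 = 46553273/8195916 ≈ 5.6801)
√(p + R) = √(18331 + 46553273/8195916) = √(150285889469/8195916) = √307932631518302151/4097958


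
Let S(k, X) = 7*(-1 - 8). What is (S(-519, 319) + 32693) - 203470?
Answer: -170840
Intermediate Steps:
S(k, X) = -63 (S(k, X) = 7*(-9) = -63)
(S(-519, 319) + 32693) - 203470 = (-63 + 32693) - 203470 = 32630 - 203470 = -170840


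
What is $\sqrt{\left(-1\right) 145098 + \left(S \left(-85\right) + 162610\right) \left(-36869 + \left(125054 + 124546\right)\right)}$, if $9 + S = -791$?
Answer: $14 \sqrt{250294647} \approx 2.2149 \cdot 10^{5}$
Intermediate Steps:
$S = -800$ ($S = -9 - 791 = -800$)
$\sqrt{\left(-1\right) 145098 + \left(S \left(-85\right) + 162610\right) \left(-36869 + \left(125054 + 124546\right)\right)} = \sqrt{\left(-1\right) 145098 + \left(\left(-800\right) \left(-85\right) + 162610\right) \left(-36869 + \left(125054 + 124546\right)\right)} = \sqrt{-145098 + \left(68000 + 162610\right) \left(-36869 + 249600\right)} = \sqrt{-145098 + 230610 \cdot 212731} = \sqrt{-145098 + 49057895910} = \sqrt{49057750812} = 14 \sqrt{250294647}$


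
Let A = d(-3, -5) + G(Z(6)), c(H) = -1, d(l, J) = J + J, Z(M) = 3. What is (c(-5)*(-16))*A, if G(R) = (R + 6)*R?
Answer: 272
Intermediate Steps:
d(l, J) = 2*J
G(R) = R*(6 + R) (G(R) = (6 + R)*R = R*(6 + R))
A = 17 (A = 2*(-5) + 3*(6 + 3) = -10 + 3*9 = -10 + 27 = 17)
(c(-5)*(-16))*A = -1*(-16)*17 = 16*17 = 272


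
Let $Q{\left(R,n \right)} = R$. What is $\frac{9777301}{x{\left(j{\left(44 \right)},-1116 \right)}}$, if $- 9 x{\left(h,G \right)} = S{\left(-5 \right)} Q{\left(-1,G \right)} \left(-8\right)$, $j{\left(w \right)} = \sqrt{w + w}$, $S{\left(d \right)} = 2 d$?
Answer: $\frac{87995709}{80} \approx 1.0999 \cdot 10^{6}$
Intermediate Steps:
$j{\left(w \right)} = \sqrt{2} \sqrt{w}$ ($j{\left(w \right)} = \sqrt{2 w} = \sqrt{2} \sqrt{w}$)
$x{\left(h,G \right)} = \frac{80}{9}$ ($x{\left(h,G \right)} = - \frac{2 \left(-5\right) \left(-1\right) \left(-8\right)}{9} = - \frac{\left(-10\right) \left(-1\right) \left(-8\right)}{9} = - \frac{10 \left(-8\right)}{9} = \left(- \frac{1}{9}\right) \left(-80\right) = \frac{80}{9}$)
$\frac{9777301}{x{\left(j{\left(44 \right)},-1116 \right)}} = \frac{9777301}{\frac{80}{9}} = 9777301 \cdot \frac{9}{80} = \frac{87995709}{80}$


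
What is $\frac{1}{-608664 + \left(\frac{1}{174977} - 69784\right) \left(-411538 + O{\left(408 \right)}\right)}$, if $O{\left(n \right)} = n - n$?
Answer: $\frac{174977}{5025017329328518} \approx 3.4821 \cdot 10^{-11}$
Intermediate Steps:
$O{\left(n \right)} = 0$
$\frac{1}{-608664 + \left(\frac{1}{174977} - 69784\right) \left(-411538 + O{\left(408 \right)}\right)} = \frac{1}{-608664 + \left(\frac{1}{174977} - 69784\right) \left(-411538 + 0\right)} = \frac{1}{-608664 + \left(\frac{1}{174977} - 69784\right) \left(-411538\right)} = \frac{1}{-608664 - - \frac{5025123831529246}{174977}} = \frac{1}{-608664 + \frac{5025123831529246}{174977}} = \frac{1}{\frac{5025017329328518}{174977}} = \frac{174977}{5025017329328518}$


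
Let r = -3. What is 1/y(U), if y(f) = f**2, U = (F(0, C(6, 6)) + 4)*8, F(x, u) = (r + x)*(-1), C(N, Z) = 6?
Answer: 1/3136 ≈ 0.00031888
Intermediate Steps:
F(x, u) = 3 - x (F(x, u) = (-3 + x)*(-1) = 3 - x)
U = 56 (U = ((3 - 1*0) + 4)*8 = ((3 + 0) + 4)*8 = (3 + 4)*8 = 7*8 = 56)
1/y(U) = 1/(56**2) = 1/3136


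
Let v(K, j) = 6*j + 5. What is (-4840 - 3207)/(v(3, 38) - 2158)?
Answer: 8047/1925 ≈ 4.1803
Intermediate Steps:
v(K, j) = 5 + 6*j
(-4840 - 3207)/(v(3, 38) - 2158) = (-4840 - 3207)/((5 + 6*38) - 2158) = -8047/((5 + 228) - 2158) = -8047/(233 - 2158) = -8047/(-1925) = -8047*(-1/1925) = 8047/1925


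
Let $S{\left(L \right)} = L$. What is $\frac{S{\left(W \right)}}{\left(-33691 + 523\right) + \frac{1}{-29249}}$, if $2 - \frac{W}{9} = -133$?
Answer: $- \frac{35537535}{970130833} \approx -0.036632$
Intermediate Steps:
$W = 1215$ ($W = 18 - -1197 = 18 + 1197 = 1215$)
$\frac{S{\left(W \right)}}{\left(-33691 + 523\right) + \frac{1}{-29249}} = \frac{1215}{\left(-33691 + 523\right) + \frac{1}{-29249}} = \frac{1215}{-33168 - \frac{1}{29249}} = \frac{1215}{- \frac{970130833}{29249}} = 1215 \left(- \frac{29249}{970130833}\right) = - \frac{35537535}{970130833}$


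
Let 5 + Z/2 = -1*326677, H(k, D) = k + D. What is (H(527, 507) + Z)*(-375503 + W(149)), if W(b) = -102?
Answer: 245018409650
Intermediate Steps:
H(k, D) = D + k
Z = -653364 (Z = -10 + 2*(-1*326677) = -10 + 2*(-326677) = -10 - 653354 = -653364)
(H(527, 507) + Z)*(-375503 + W(149)) = ((507 + 527) - 653364)*(-375503 - 102) = (1034 - 653364)*(-375605) = -652330*(-375605) = 245018409650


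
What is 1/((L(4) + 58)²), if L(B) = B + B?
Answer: 1/4356 ≈ 0.00022957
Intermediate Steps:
L(B) = 2*B
1/((L(4) + 58)²) = 1/((2*4 + 58)²) = 1/((8 + 58)²) = 1/(66²) = 1/4356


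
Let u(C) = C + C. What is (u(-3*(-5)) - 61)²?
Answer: 961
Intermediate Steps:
u(C) = 2*C
(u(-3*(-5)) - 61)² = (2*(-3*(-5)) - 61)² = (2*15 - 61)² = (30 - 61)² = (-31)² = 961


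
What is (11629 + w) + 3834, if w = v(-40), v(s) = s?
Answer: 15423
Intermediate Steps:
w = -40
(11629 + w) + 3834 = (11629 - 40) + 3834 = 11589 + 3834 = 15423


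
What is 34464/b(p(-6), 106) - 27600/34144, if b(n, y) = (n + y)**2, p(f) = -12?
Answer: 14576019/4714006 ≈ 3.0921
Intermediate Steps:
34464/b(p(-6), 106) - 27600/34144 = 34464/((-12 + 106)**2) - 27600/34144 = 34464/(94**2) - 27600*1/34144 = 34464/8836 - 1725/2134 = 34464*(1/8836) - 1725/2134 = 8616/2209 - 1725/2134 = 14576019/4714006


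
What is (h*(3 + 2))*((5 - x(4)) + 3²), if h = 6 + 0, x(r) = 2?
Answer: 360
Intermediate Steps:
h = 6
(h*(3 + 2))*((5 - x(4)) + 3²) = (6*(3 + 2))*((5 - 1*2) + 3²) = (6*5)*((5 - 2) + 9) = 30*(3 + 9) = 30*12 = 360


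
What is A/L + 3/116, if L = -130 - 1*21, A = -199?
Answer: 23537/17516 ≈ 1.3437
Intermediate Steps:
L = -151 (L = -130 - 21 = -151)
A/L + 3/116 = -199/(-151) + 3/116 = -199*(-1/151) + 3*(1/116) = 199/151 + 3/116 = 23537/17516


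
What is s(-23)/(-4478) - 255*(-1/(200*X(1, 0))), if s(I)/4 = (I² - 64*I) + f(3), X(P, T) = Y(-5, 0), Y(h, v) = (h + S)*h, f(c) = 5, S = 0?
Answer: -3897811/2239000 ≈ -1.7409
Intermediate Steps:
Y(h, v) = h² (Y(h, v) = (h + 0)*h = h*h = h²)
X(P, T) = 25 (X(P, T) = (-5)² = 25)
s(I) = 20 - 256*I + 4*I² (s(I) = 4*((I² - 64*I) + 5) = 4*(5 + I² - 64*I) = 20 - 256*I + 4*I²)
s(-23)/(-4478) - 255*(-1/(200*X(1, 0))) = (20 - 256*(-23) + 4*(-23)²)/(-4478) - 255/((-200*25)) = (20 + 5888 + 4*529)*(-1/4478) - 255/(-5000) = (20 + 5888 + 2116)*(-1/4478) - 255*(-1/5000) = 8024*(-1/4478) + 51/1000 = -4012/2239 + 51/1000 = -3897811/2239000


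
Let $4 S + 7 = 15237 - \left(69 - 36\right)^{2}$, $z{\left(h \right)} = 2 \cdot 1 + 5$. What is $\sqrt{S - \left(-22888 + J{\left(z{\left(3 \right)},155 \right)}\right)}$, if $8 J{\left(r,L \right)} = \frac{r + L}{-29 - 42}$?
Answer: $\frac{\sqrt{133201041}}{71} \approx 162.55$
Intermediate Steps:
$z{\left(h \right)} = 7$ ($z{\left(h \right)} = 2 + 5 = 7$)
$J{\left(r,L \right)} = - \frac{L}{568} - \frac{r}{568}$ ($J{\left(r,L \right)} = \frac{\left(r + L\right) \frac{1}{-29 - 42}}{8} = \frac{\left(L + r\right) \frac{1}{-71}}{8} = \frac{\left(L + r\right) \left(- \frac{1}{71}\right)}{8} = \frac{- \frac{L}{71} - \frac{r}{71}}{8} = - \frac{L}{568} - \frac{r}{568}$)
$S = \frac{14141}{4}$ ($S = - \frac{7}{4} + \frac{15237 - \left(69 - 36\right)^{2}}{4} = - \frac{7}{4} + \frac{15237 - 33^{2}}{4} = - \frac{7}{4} + \frac{15237 - 1089}{4} = - \frac{7}{4} + \frac{1}{4} \cdot 14148 = - \frac{7}{4} + 3537 = \frac{14141}{4} \approx 3535.3$)
$\sqrt{S - \left(-22888 + J{\left(z{\left(3 \right)},155 \right)}\right)} = \sqrt{\frac{14141}{4} - \left(-22888 - \frac{155}{568} - \frac{7}{568}\right)} = \sqrt{\frac{14141}{4} + \left(22888 - \left(- \frac{155}{568} - \frac{7}{568}\right)\right)} = \sqrt{\frac{14141}{4} + \left(22888 - - \frac{81}{284}\right)} = \sqrt{\frac{14141}{4} + \left(22888 + \frac{81}{284}\right)} = \sqrt{\frac{14141}{4} + \frac{6500273}{284}} = \sqrt{\frac{1876071}{71}} = \frac{\sqrt{133201041}}{71}$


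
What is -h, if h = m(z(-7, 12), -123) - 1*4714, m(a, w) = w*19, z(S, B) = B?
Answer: 7051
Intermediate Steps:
m(a, w) = 19*w
h = -7051 (h = 19*(-123) - 1*4714 = -2337 - 4714 = -7051)
-h = -1*(-7051) = 7051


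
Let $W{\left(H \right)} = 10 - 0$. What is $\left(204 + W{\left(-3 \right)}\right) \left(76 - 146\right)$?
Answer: $-14980$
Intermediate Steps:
$W{\left(H \right)} = 10$ ($W{\left(H \right)} = 10 + 0 = 10$)
$\left(204 + W{\left(-3 \right)}\right) \left(76 - 146\right) = \left(204 + 10\right) \left(76 - 146\right) = 214 \left(-70\right) = -14980$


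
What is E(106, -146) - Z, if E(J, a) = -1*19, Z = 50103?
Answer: -50122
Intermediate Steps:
E(J, a) = -19
E(106, -146) - Z = -19 - 1*50103 = -19 - 50103 = -50122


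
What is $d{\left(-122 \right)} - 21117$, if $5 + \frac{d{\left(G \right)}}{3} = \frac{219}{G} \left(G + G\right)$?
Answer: $-19818$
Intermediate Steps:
$d{\left(G \right)} = 1299$ ($d{\left(G \right)} = -15 + 3 \frac{219}{G} \left(G + G\right) = -15 + 3 \frac{219}{G} 2 G = -15 + 3 \cdot 438 = -15 + 1314 = 1299$)
$d{\left(-122 \right)} - 21117 = 1299 - 21117 = -19818$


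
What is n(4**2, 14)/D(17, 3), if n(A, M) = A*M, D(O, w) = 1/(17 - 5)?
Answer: 2688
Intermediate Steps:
D(O, w) = 1/12
n(4**2, 14)/D(17, 3) = (4**2*14)/(1/12) = (16*14)*12 = 224*12 = 2688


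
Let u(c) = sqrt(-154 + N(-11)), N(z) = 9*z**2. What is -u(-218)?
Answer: -sqrt(935) ≈ -30.578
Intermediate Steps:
u(c) = sqrt(935) (u(c) = sqrt(-154 + 9*(-11)**2) = sqrt(-154 + 9*121) = sqrt(-154 + 1089) = sqrt(935))
-u(-218) = -sqrt(935)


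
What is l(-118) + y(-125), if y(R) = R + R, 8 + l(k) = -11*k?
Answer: 1040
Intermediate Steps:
l(k) = -8 - 11*k
y(R) = 2*R
l(-118) + y(-125) = (-8 - 11*(-118)) + 2*(-125) = (-8 + 1298) - 250 = 1290 - 250 = 1040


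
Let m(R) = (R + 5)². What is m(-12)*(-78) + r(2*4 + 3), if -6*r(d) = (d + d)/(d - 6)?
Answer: -57341/15 ≈ -3822.7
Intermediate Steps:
m(R) = (5 + R)²
r(d) = -d/(3*(-6 + d)) (r(d) = -(d + d)/(6*(d - 6)) = -2*d/(6*(-6 + d)) = -d/(3*(-6 + d)))
m(-12)*(-78) + r(2*4 + 3) = (5 - 12)²*(-78) - (2*4 + 3)/(-18 + 3*(2*4 + 3)) = (-7)²*(-78) - (8 + 3)/(-18 + 3*(8 + 3)) = 49*(-78) - 1*11/(-18 + 3*11) = -3822 - 1*11/(-18 + 33) = -3822 - 1*11/15 = -3822 - 1*11*1/15 = -3822 - 11/15 = -57341/15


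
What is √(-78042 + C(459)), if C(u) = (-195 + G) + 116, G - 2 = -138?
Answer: I*√78257 ≈ 279.74*I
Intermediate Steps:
G = -136 (G = 2 - 138 = -136)
C(u) = -215 (C(u) = (-195 - 136) + 116 = -331 + 116 = -215)
√(-78042 + C(459)) = √(-78042 - 215) = √(-78257) = I*√78257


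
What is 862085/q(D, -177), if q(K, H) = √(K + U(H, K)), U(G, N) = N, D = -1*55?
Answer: -172417*I*√110/22 ≈ -82197.0*I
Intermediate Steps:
D = -55
q(K, H) = √2*√K (q(K, H) = √(K + K) = √(2*K) = √2*√K)
862085/q(D, -177) = 862085/((√2*√(-55))) = 862085/((√2*(I*√55))) = 862085/((I*√110)) = 862085*(-I*√110/110) = -172417*I*√110/22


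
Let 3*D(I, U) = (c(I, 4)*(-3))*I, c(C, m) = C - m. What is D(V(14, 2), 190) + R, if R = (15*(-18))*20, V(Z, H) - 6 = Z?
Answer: -5720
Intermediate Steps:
V(Z, H) = 6 + Z
R = -5400 (R = -270*20 = -5400)
D(I, U) = I*(12 - 3*I)/3 (D(I, U) = (((I - 1*4)*(-3))*I)/3 = (((I - 4)*(-3))*I)/3 = (((-4 + I)*(-3))*I)/3 = ((12 - 3*I)*I)/3 = (I*(12 - 3*I))/3 = I*(12 - 3*I)/3)
D(V(14, 2), 190) + R = (6 + 14)*(4 - (6 + 14)) - 5400 = 20*(4 - 1*20) - 5400 = 20*(4 - 20) - 5400 = 20*(-16) - 5400 = -320 - 5400 = -5720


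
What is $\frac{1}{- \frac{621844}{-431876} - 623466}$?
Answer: $- \frac{107969}{67314845093} \approx -1.6039 \cdot 10^{-6}$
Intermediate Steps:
$\frac{1}{- \frac{621844}{-431876} - 623466} = \frac{1}{\left(-621844\right) \left(- \frac{1}{431876}\right) - 623466} = \frac{1}{\frac{155461}{107969} - 623466} = \frac{1}{- \frac{67314845093}{107969}} = - \frac{107969}{67314845093}$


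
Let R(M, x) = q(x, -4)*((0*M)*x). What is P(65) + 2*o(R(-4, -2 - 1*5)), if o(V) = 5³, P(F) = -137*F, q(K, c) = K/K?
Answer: -8655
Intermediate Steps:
q(K, c) = 1
R(M, x) = 0 (R(M, x) = 1*((0*M)*x) = 1*(0*x) = 1*0 = 0)
o(V) = 125
P(65) + 2*o(R(-4, -2 - 1*5)) = -137*65 + 2*125 = -8905 + 250 = -8655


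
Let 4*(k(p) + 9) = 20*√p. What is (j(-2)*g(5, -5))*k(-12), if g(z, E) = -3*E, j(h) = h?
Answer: 270 - 300*I*√3 ≈ 270.0 - 519.62*I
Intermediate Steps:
k(p) = -9 + 5*√p (k(p) = -9 + (20*√p)/4 = -9 + 5*√p)
(j(-2)*g(5, -5))*k(-12) = (-(-6)*(-5))*(-9 + 5*√(-12)) = (-2*15)*(-9 + 5*(2*I*√3)) = -30*(-9 + 10*I*√3) = 270 - 300*I*√3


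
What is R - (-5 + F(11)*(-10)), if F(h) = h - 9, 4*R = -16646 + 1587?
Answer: -14959/4 ≈ -3739.8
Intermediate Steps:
R = -15059/4 (R = (-16646 + 1587)/4 = (1/4)*(-15059) = -15059/4 ≈ -3764.8)
F(h) = -9 + h
R - (-5 + F(11)*(-10)) = -15059/4 - (-5 + (-9 + 11)*(-10)) = -15059/4 - (-5 + 2*(-10)) = -15059/4 - (-5 - 20) = -15059/4 - 1*(-25) = -15059/4 + 25 = -14959/4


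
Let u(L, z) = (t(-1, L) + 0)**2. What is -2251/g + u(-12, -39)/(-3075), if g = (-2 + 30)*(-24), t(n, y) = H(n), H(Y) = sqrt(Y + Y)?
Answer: 769241/229600 ≈ 3.3504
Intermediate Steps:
H(Y) = sqrt(2)*sqrt(Y) (H(Y) = sqrt(2*Y) = sqrt(2)*sqrt(Y))
t(n, y) = sqrt(2)*sqrt(n)
g = -672 (g = 28*(-24) = -672)
u(L, z) = -2 (u(L, z) = (sqrt(2)*sqrt(-1) + 0)**2 = (sqrt(2)*I + 0)**2 = (I*sqrt(2) + 0)**2 = (I*sqrt(2))**2 = -2)
-2251/g + u(-12, -39)/(-3075) = -2251/(-672) - 2/(-3075) = -2251*(-1/672) - 2*(-1/3075) = 2251/672 + 2/3075 = 769241/229600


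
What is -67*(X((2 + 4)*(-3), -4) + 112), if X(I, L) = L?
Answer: -7236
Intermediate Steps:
-67*(X((2 + 4)*(-3), -4) + 112) = -67*(-4 + 112) = -67*108 = -7236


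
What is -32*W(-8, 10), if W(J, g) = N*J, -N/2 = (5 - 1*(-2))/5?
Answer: -3584/5 ≈ -716.80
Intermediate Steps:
N = -14/5 (N = -2*(5 - 1*(-2))/5 = -2*(5 + 2)/5 = -14/5 ≈ -2.8000)
W(J, g) = -14*J/5
-32*W(-8, 10) = -(-448)*(-8)/5 = -32*112/5 = -3584/5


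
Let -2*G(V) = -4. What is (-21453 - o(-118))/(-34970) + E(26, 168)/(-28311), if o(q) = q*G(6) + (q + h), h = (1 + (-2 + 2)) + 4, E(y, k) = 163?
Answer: 295887617/495017835 ≈ 0.59773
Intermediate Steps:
G(V) = 2 (G(V) = -1/2*(-4) = 2)
h = 5 (h = (1 + 0) + 4 = 1 + 4 = 5)
o(q) = 5 + 3*q (o(q) = q*2 + (q + 5) = 2*q + (5 + q) = 5 + 3*q)
(-21453 - o(-118))/(-34970) + E(26, 168)/(-28311) = (-21453 - (5 + 3*(-118)))/(-34970) + 163/(-28311) = (-21453 - (5 - 354))*(-1/34970) + 163*(-1/28311) = (-21453 - 1*(-349))*(-1/34970) - 163/28311 = (-21453 + 349)*(-1/34970) - 163/28311 = -21104*(-1/34970) - 163/28311 = 10552/17485 - 163/28311 = 295887617/495017835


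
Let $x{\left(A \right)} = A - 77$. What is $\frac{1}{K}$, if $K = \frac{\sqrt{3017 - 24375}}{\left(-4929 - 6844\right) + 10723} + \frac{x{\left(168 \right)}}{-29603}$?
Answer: $- \frac{30306071250}{191081106689} + \frac{9389331525 i \sqrt{21358}}{191081106689} \approx -0.1586 + 7.1812 i$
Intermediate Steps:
$x{\left(A \right)} = -77 + A$
$K = - \frac{13}{4229} - \frac{i \sqrt{21358}}{1050}$ ($K = \frac{\sqrt{3017 - 24375}}{\left(-4929 - 6844\right) + 10723} + \frac{-77 + 168}{-29603} = \frac{\sqrt{-21358}}{-11773 + 10723} + 91 \left(- \frac{1}{29603}\right) = \frac{i \sqrt{21358}}{-1050} - \frac{13}{4229} = i \sqrt{21358} \left(- \frac{1}{1050}\right) - \frac{13}{4229} = - \frac{i \sqrt{21358}}{1050} - \frac{13}{4229} = - \frac{13}{4229} - \frac{i \sqrt{21358}}{1050} \approx -0.003074 - 0.13918 i$)
$\frac{1}{K} = \frac{1}{- \frac{13}{4229} - \frac{i \sqrt{21358}}{1050}}$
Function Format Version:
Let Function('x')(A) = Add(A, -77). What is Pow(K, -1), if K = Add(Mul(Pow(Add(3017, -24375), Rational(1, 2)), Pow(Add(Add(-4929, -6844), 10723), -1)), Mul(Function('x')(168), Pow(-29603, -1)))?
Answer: Add(Rational(-30306071250, 191081106689), Mul(Rational(9389331525, 191081106689), I, Pow(21358, Rational(1, 2)))) ≈ Add(-0.15860, Mul(7.1812, I))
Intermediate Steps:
Function('x')(A) = Add(-77, A)
K = Add(Rational(-13, 4229), Mul(Rational(-1, 1050), I, Pow(21358, Rational(1, 2)))) (K = Add(Mul(Pow(Add(3017, -24375), Rational(1, 2)), Pow(Add(Add(-4929, -6844), 10723), -1)), Mul(Add(-77, 168), Pow(-29603, -1))) = Add(Mul(Pow(-21358, Rational(1, 2)), Pow(Add(-11773, 10723), -1)), Mul(91, Rational(-1, 29603))) = Add(Mul(Mul(I, Pow(21358, Rational(1, 2))), Pow(-1050, -1)), Rational(-13, 4229)) = Add(Mul(Mul(I, Pow(21358, Rational(1, 2))), Rational(-1, 1050)), Rational(-13, 4229)) = Add(Mul(Rational(-1, 1050), I, Pow(21358, Rational(1, 2))), Rational(-13, 4229)) = Add(Rational(-13, 4229), Mul(Rational(-1, 1050), I, Pow(21358, Rational(1, 2)))) ≈ Add(-0.0030740, Mul(-0.13918, I)))
Pow(K, -1) = Pow(Add(Rational(-13, 4229), Mul(Rational(-1, 1050), I, Pow(21358, Rational(1, 2)))), -1)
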